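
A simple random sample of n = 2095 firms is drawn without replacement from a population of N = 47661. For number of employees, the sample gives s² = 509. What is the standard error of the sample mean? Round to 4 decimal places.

Under SRS without replacement, Var(ȳ) = (1 − f)·s²/n with f = n/N = 2095/47661 = 0.04395627.
Var(ȳ) = (1 − 0.04395627)·509/2095 = 0.95604373·0.24295943 = 0.23227984.
SE(ȳ) = √(0.23227984) = 0.4820.

0.4820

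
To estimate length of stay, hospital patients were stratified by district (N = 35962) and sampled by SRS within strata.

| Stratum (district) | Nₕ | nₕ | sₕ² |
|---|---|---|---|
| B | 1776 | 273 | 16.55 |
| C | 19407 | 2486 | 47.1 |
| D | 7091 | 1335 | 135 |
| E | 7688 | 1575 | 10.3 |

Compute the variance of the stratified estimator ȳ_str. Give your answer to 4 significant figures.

Var(ȳ_str) = Σₕ Wₕ²(1 − fₕ)sₕ²/nₕ with Wₕ = Nₕ/N, N = 35962.
B: Wₕ = 0.04938546; term = 0.04938546²·(1 − 0.15371622)·16.55/273 = 1.2512659 × 10^-4.
C: Wₕ = 0.53965297; term = 0.53965297²·(1 − 0.12809811)·47.1/2486 = 0.0048107916.
D: Wₕ = 0.19718036; term = 0.19718036²·(1 − 0.18826682)·135/1335 = 0.0031914871.
E: Wₕ = 0.21378121; term = 0.21378121²·(1 − 0.20486472)·10.3/1575 = 2.3764942 × 10^-4.
Sum = 0.0083650547.

0.008365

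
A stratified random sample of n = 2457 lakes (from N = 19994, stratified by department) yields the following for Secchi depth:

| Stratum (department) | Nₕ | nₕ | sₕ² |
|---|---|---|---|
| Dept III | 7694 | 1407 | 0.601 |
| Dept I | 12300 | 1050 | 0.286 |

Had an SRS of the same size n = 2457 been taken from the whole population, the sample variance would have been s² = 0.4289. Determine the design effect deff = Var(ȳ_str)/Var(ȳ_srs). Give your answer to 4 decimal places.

Var(ȳ_str) = Σ Wₕ²(1−fₕ)sₕ²/nₕ with Wₕ = Nₕ/19994:
  Dept III: (7694/19994)²·(1−1407/7694)·0.601/1407 = 5.1686442 × 10^-5
  Dept I: (12300/19994)²·(1−1050/12300)·0.286/1050 = 9.4283347 × 10^-5
  → Var(ȳ_str) = 1.4596979 × 10^-4.
Var(ȳ_srs) = (1 − 2457/19994)·0.4289/2457 = 1.5311104 × 10^-4.
deff = (1.4596979 × 10^-4) / (1.5311104 × 10^-4) = 0.9534.

0.9534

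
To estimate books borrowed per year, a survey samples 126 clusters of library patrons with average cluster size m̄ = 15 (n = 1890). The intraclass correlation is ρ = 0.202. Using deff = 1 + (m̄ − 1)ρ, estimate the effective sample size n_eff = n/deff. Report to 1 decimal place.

deff = 1 + (15 − 1)·0.202 = 1 + 2.828 = 3.828.
n_eff = 1890 / 3.828 = 493.7.

493.7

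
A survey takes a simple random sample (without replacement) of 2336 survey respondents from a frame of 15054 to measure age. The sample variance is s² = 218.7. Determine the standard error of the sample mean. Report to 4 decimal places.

0.2812

Under SRS without replacement, Var(ȳ) = (1 − f)·s²/n with f = n/N = 2336/15054 = 0.15517470.
Var(ȳ) = (1 − 0.15517470)·218.7/2336 = 0.84482530·0.093621575 = 0.079093875.
SE(ȳ) = √(0.079093875) = 0.2812.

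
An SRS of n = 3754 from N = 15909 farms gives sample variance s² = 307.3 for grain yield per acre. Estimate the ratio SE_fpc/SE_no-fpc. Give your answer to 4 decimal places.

0.8741

f = n/N = 3754/15909 = 0.23596706.
SE_no-fpc = √(s²/n) = 0.28611073; SE_fpc = √((1−f)s²/n) = 0.25008646.
Ratio = √(1−f) = 0.87408978.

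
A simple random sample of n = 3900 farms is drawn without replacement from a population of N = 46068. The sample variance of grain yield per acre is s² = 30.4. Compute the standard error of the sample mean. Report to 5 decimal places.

0.08447

Under SRS without replacement, Var(ȳ) = (1 − f)·s²/n with f = n/N = 3900/46068 = 0.08465746.
Var(ȳ) = (1 − 0.08465746)·30.4/3900 = 0.91534254·0.0077948718 = 0.0071349777.
SE(ȳ) = √(0.0071349777) = 0.08447.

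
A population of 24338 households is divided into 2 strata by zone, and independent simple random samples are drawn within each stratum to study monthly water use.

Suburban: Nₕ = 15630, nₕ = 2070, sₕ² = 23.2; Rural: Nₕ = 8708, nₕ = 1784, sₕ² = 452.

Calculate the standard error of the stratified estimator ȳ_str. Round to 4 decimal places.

0.1726

Var(ȳ_str) = Σₕ Wₕ²(1 − fₕ)sₕ²/nₕ with Wₕ = Nₕ/N, N = 24338.
Suburban: Wₕ = 0.64220560; term = 0.64220560²·(1 − 0.13243762)·23.2/2070 = 0.0040102046.
Rural: Wₕ = 0.35779440; term = 0.35779440²·(1 − 0.20486909)·452/1784 = 0.025789878.
Sum = 0.029800083.
SE = √(0.029800083) = 0.1726.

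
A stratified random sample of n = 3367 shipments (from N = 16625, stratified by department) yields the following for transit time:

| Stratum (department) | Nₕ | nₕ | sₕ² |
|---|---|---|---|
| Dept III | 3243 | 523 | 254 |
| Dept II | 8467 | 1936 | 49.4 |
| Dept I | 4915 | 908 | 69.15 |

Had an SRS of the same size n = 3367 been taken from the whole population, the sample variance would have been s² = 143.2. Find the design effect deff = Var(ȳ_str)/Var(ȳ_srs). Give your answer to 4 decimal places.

0.7675

Var(ȳ_str) = Σ Wₕ²(1−fₕ)sₕ²/nₕ with Wₕ = Nₕ/16625:
  Dept III: (3243/16625)²·(1−523/3243)·254/523 = 0.015499746
  Dept II: (8467/16625)²·(1−1936/8467)·49.4/1936 = 0.0051051385
  Dept I: (4915/16625)²·(1−908/4915)·69.15/908 = 0.005426576
  → Var(ȳ_str) = 0.026031461.
Var(ȳ_srs) = (1 − 3367/16625)·143.2/3367 = 0.033916909.
deff = 0.026031461 / 0.033916909 = 0.7675.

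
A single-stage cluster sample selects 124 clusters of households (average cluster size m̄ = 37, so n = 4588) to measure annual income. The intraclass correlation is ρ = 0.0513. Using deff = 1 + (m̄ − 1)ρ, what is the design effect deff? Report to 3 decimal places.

2.847

deff = 1 + (37 − 1)·0.0513 = 1 + 1.8468 = 2.8468.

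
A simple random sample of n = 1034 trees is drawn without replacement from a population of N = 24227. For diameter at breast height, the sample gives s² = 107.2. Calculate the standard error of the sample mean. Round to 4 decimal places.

Under SRS without replacement, Var(ȳ) = (1 − f)·s²/n with f = n/N = 1034/24227 = 0.04267965.
Var(ȳ) = (1 − 0.04267965)·107.2/1034 = 0.95732035·0.10367505 = 0.099250233.
SE(ȳ) = √(0.099250233) = 0.3150.

0.3150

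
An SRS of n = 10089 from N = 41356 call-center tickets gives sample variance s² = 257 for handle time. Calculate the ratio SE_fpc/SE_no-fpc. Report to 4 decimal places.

0.8695

f = n/N = 10089/41356 = 0.24395493.
SE_no-fpc = √(s²/n) = 0.15960353; SE_fpc = √((1−f)s²/n) = 0.13877663.
Ratio = √(1−f) = 0.86950852.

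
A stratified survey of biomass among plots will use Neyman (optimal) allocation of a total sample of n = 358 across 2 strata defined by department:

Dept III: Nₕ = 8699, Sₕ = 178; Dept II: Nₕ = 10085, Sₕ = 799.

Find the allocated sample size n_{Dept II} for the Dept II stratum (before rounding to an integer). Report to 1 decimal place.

300.3

Neyman allocation: nₕ = n·NₕSₕ / Σⱼ NⱼSⱼ.
Σ NⱼSⱼ = 8699·178 + 10085·799 = 9.606337 × 10^6.
n_{Dept II} = 358·10085·799 / (9.606337 × 10^6) = 300.3.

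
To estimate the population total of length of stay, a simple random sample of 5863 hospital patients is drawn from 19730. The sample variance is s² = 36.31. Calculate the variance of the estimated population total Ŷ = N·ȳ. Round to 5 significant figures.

Var(Ŷ) = N²·Var(ȳ) = N²·(1 − n/N)·s²/n.
f = 5863/19730 = 0.29716168; Var(ȳ) = 0.70283832·36.31/5863 = 0.0043527306.
Var(Ŷ) = 19730² · 0.0043527306 = 1.6944001 × 10^6.

1.6944 × 10^6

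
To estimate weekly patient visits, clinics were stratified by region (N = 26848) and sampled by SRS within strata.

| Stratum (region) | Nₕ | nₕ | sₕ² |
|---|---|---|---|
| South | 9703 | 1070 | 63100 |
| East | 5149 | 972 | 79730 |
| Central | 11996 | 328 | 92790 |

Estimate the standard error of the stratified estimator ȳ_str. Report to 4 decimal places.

Var(ȳ_str) = Σₕ Wₕ²(1 − fₕ)sₕ²/nₕ with Wₕ = Nₕ/N, N = 26848.
South: Wₕ = 0.36140495; term = 0.36140495²·(1 − 0.11027517)·63100/1070 = 6.853138.
East: Wₕ = 0.19178337; term = 0.19178337²·(1 − 0.18877452)·79730/972 = 2.4474791.
Central: Wₕ = 0.44681168; term = 0.44681168²·(1 − 0.02734245)·92790/328 = 54.933381.
Sum = 64.233998.
SE = √(64.233998) = 8.0146.

8.0146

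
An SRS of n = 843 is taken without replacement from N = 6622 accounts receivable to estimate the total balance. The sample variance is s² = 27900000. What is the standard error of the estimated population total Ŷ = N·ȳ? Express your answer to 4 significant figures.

1.125 × 10^6

Var(Ŷ) = N²·Var(ȳ) = N²·(1 − n/N)·s²/n.
f = 843/6622 = 0.12730293; Var(ȳ) = 0.87269707·27900000/843 = 28882.857.
Var(Ŷ) = 6622² · 28882.857 = 1.2665388 × 10^12.
SE(Ŷ) = √(1.2665388 × 10^12) = 1.125 × 10^6.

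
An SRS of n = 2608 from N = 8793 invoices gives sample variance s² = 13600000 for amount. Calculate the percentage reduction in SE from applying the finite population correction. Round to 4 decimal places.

f = n/N = 2608/8793 = 0.29659957.
SE_no-fpc = √(s²/n) = 72.213045; SE_fpc = √((1−f)s²/n) = 60.564338.
Ratio = √(1−f) = 0.83868971. Reduction = 100·(1 − 0.83868971) = 16.1310%.

16.1310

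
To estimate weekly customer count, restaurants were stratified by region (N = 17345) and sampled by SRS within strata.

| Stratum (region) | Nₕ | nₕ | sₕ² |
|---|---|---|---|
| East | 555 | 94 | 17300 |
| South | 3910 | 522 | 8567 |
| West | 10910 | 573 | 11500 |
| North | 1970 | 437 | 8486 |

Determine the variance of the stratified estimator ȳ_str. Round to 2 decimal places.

8.60

Var(ȳ_str) = Σₕ Wₕ²(1 − fₕ)sₕ²/nₕ with Wₕ = Nₕ/N, N = 17345.
East: Wₕ = 0.03199769; term = 0.03199769²·(1 − 0.16936937)·17300/94 = 0.15651773.
South: Wₕ = 0.22542519; term = 0.22542519²·(1 − 0.13350384)·8567/522 = 0.72265301.
West: Wₕ = 0.62899971; term = 0.62899971²·(1 − 0.05252062)·11500/573 = 7.5233952.
North: Wₕ = 0.11357740; term = 0.11357740²·(1 − 0.22182741)·8486/437 = 0.1949312.
Sum = 8.5974971.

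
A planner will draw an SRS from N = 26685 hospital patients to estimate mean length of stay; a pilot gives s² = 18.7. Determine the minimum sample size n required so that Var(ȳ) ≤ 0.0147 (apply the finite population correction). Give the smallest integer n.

Without fpc, n₀ = s²/D = 18.7/0.0147 = 1272.1088.
With fpc, (1 − n/N)·s²/n ≤ D requires n ≥ n₀/(1 + n₀/N) = 1272.1088/(1 + 1272.1088/26685) = 1214.2251.
Rounding up, n = 1215.

1215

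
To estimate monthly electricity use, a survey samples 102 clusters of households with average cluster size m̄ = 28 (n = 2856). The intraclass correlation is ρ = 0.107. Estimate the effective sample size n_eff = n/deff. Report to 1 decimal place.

734.4

deff = 1 + (28 − 1)·0.107 = 1 + 2.889 = 3.889.
n_eff = 2856 / 3.889 = 734.4.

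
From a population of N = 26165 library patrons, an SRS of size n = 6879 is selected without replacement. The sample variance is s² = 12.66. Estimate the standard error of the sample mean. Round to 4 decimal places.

0.0368

Under SRS without replacement, Var(ȳ) = (1 − f)·s²/n with f = n/N = 6879/26165 = 0.26290847.
Var(ȳ) = (1 − 0.26290847)·12.66/6879 = 0.73709153·0.0018403838 = 0.0013565313.
SE(ȳ) = √(0.0013565313) = 0.0368.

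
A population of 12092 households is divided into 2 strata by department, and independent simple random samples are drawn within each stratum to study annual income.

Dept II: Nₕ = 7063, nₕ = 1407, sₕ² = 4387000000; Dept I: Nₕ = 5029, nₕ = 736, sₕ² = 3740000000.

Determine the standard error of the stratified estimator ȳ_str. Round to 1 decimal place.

Var(ȳ_str) = Σₕ Wₕ²(1 − fₕ)sₕ²/nₕ with Wₕ = Nₕ/N, N = 12092.
Dept II: Wₕ = 0.58410519; term = 0.58410519²·(1 − 0.19920714)·4387000000/1407 = 851874.99.
Dept I: Wₕ = 0.41589481; term = 0.41589481²·(1 − 0.14635116)·3740000000/736 = 750308.79.
Sum = 1.6021838 × 10^6.
SE = √(1.6021838 × 10^6) = 1265.8.

1265.8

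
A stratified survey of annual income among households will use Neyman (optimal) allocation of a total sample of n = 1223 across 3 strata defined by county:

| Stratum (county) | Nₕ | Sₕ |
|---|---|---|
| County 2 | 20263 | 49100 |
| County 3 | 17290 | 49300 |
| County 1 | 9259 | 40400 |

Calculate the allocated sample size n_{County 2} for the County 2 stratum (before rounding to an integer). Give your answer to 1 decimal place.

547.8

Neyman allocation: nₕ = n·NₕSₕ / Σⱼ NⱼSⱼ.
Σ NⱼSⱼ = 20263·49100 + 17290·49300 + 9259·40400 = 2.2213739 × 10^9.
n_{County 2} = 1223·20263·49100 / (2.2213739 × 10^9) = 547.8.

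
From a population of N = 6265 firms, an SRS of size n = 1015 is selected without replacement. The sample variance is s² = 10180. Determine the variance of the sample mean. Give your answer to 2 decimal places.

8.40

Under SRS without replacement, Var(ȳ) = (1 − f)·s²/n with f = n/N = 1015/6265 = 0.16201117.
Var(ȳ) = (1 − 0.16201117)·10180/1015 = 0.83798883·10.029557 = 8.4046564.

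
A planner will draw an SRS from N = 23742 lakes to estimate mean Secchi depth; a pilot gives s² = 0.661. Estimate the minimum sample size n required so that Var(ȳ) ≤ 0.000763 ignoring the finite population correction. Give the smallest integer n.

867

Without fpc, n₀ = s²/D = 0.661/0.000763 = 866.3172.
Rounding up, n = 867.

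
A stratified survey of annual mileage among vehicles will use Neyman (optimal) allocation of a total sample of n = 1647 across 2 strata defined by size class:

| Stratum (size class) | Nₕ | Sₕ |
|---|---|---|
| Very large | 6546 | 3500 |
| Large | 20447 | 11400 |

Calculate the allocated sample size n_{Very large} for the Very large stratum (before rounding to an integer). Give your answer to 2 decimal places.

147.40

Neyman allocation: nₕ = n·NₕSₕ / Σⱼ NⱼSⱼ.
Σ NⱼSⱼ = 6546·3500 + 20447·11400 = 2.560068 × 10^8.
n_{Very large} = 1647·6546·3500 / (2.560068 × 10^8) = 147.40.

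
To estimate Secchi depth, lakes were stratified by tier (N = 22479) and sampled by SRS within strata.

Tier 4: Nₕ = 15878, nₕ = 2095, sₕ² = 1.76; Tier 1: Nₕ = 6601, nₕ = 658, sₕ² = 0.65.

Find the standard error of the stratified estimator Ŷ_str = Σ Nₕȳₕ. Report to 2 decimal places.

Var(Ŷ_str) = Σₕ Nₕ²(1 − fₕ)sₕ²/nₕ.
Tier 4: 15878²·(1 − 2095/15878)·1.76/2095 = 183851.93.
Tier 1: 6601²·(1 − 658/6601)·0.65/658 = 38752.786.
Sum = 222604.72.
SE = √(222604.72) = 471.81.

471.81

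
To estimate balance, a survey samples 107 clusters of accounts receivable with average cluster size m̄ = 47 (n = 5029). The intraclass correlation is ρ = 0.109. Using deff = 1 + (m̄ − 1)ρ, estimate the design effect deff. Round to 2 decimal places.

6.01

deff = 1 + (47 − 1)·0.109 = 1 + 5.014 = 6.014.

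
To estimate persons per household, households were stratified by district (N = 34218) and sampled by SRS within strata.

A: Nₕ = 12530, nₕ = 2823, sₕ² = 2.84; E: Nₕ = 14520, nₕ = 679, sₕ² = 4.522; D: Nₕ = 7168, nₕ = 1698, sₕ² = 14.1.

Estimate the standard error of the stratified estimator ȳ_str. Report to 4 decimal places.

Var(ȳ_str) = Σₕ Wₕ²(1 − fₕ)sₕ²/nₕ with Wₕ = Nₕ/N, N = 34218.
A: Wₕ = 0.36618154; term = 0.36618154²·(1 − 0.22529928)·2.84/2823 = 1.0450434 × 10^-4.
E: Wₕ = 0.42433807; term = 0.42433807²·(1 − 0.04676309)·4.522/679 = 0.0011431037.
D: Wₕ = 0.20948039; term = 0.20948039²·(1 − 0.23688616)·14.1/1698 = 2.7807216 × 10^-4.
Sum = 0.0015256802.
SE = √(0.0015256802) = 0.0391.

0.0391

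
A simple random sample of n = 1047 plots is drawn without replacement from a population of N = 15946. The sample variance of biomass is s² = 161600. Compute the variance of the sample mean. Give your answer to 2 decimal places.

144.21

Under SRS without replacement, Var(ȳ) = (1 − f)·s²/n with f = n/N = 1047/15946 = 0.06565910.
Var(ȳ) = (1 − 0.06565910)·161600/1047 = 0.93434090·154.34575 = 144.21155.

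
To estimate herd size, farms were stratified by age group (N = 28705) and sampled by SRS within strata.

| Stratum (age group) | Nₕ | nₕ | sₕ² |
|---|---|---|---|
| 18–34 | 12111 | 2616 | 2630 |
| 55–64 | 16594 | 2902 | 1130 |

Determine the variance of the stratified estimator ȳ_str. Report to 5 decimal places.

0.24768

Var(ȳ_str) = Σₕ Wₕ²(1 − fₕ)sₕ²/nₕ with Wₕ = Nₕ/N, N = 28705.
18–34: Wₕ = 0.42191256; term = 0.42191256²·(1 − 0.21600198)·2630/2616 = 0.14030653.
55–64: Wₕ = 0.57808744; term = 0.57808744²·(1 − 0.17488249)·1130/2902 = 0.10737024.
Sum = 0.24767677.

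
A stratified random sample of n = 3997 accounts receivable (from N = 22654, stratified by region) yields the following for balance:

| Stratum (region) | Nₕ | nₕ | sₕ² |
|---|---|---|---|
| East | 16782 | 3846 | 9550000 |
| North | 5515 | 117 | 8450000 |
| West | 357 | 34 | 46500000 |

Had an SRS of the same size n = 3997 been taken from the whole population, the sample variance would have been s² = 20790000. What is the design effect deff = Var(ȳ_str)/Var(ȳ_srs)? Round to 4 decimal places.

1.2949

Var(ȳ_str) = Σ Wₕ²(1−fₕ)sₕ²/nₕ with Wₕ = Nₕ/22654:
  East: (16782/22654)²·(1−3846/16782)·9550000/3846 = 1050.3838
  North: (5515/22654)²·(1−117/5515)·8450000/117 = 4189.4735
  West: (357/22654)²·(1−34/357)·46500000/34 = 307.29464
  → Var(ȳ_str) = 5547.1519.
Var(ȳ_srs) = (1 − 3997/22654)·20790000/3997 = 4283.6823.
deff = 5547.1519 / 4283.6823 = 1.2949.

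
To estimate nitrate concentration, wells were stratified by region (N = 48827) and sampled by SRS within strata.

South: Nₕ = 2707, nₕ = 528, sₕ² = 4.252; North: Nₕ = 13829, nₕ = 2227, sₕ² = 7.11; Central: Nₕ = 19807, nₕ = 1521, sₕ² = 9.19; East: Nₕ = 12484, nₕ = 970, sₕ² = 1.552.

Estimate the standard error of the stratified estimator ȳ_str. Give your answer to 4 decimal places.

Var(ȳ_str) = Σₕ Wₕ²(1 − fₕ)sₕ²/nₕ with Wₕ = Nₕ/N, N = 48827.
South: Wₕ = 0.05544064; term = 0.05544064²·(1 − 0.19504987)·4.252/528 = 1.9924376 × 10^-5.
North: Wₕ = 0.28322445; term = 0.28322445²·(1 − 0.16103840)·7.11/2227 = 2.148587 × 10^-4.
Central: Wₕ = 0.40565671; term = 0.40565671²·(1 − 0.07679103)·9.19/1521 = 9.1791746 × 10^-4.
East: Wₕ = 0.25567821; term = 0.25567821²·(1 − 0.07769946)·1.552/970 = 9.6467247 × 10^-5.
Sum = 0.0012491678.
SE = √(0.0012491678) = 0.0353.

0.0353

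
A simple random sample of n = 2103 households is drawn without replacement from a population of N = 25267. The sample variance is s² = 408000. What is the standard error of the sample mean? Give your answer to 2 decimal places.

13.34

Under SRS without replacement, Var(ȳ) = (1 − f)·s²/n with f = n/N = 2103/25267 = 0.08323109.
Var(ȳ) = (1 − 0.08323109)·408000/2103 = 0.91676891·194.00856 = 177.86101.
SE(ȳ) = √(177.86101) = 13.34.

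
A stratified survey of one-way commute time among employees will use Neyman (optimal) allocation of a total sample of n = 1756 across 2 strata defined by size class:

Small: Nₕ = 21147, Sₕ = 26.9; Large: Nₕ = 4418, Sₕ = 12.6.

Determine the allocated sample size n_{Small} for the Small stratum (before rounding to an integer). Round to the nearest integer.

1599

Neyman allocation: nₕ = n·NₕSₕ / Σⱼ NⱼSⱼ.
Σ NⱼSⱼ = 21147·26.9 + 4418·12.6 = 624521.1.
n_{Small} = 1756·21147·26.9 / 624521.1 = 1599.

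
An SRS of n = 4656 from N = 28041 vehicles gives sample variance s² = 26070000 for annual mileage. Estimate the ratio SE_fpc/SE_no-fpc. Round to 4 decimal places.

f = n/N = 4656/28041 = 0.16604258.
SE_no-fpc = √(s²/n) = 74.827981; SE_fpc = √((1−f)s²/n) = 68.333862.
Ratio = √(1−f) = 0.91321269.

0.9132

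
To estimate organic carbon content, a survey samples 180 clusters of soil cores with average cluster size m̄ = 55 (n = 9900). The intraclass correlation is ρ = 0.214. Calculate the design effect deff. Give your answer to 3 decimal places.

12.556

deff = 1 + (55 − 1)·0.214 = 1 + 11.556 = 12.556.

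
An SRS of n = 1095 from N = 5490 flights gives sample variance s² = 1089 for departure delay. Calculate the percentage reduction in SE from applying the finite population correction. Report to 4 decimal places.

10.5267

f = n/N = 1095/5490 = 0.19945355.
SE_no-fpc = √(s²/n) = 0.99725651; SE_fpc = √((1−f)s²/n) = 0.89227792.
Ratio = √(1−f) = 0.89473261. Reduction = 100·(1 − 0.89473261) = 10.5267%.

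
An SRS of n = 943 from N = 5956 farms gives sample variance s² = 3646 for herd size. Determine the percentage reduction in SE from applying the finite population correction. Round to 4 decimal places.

8.2573

f = n/N = 943/5956 = 0.15832774.
SE_no-fpc = √(s²/n) = 1.9663123; SE_fpc = √((1−f)s²/n) = 1.8039479.
Ratio = √(1−f) = 0.91742698. Reduction = 100·(1 − 0.91742698) = 8.2573%.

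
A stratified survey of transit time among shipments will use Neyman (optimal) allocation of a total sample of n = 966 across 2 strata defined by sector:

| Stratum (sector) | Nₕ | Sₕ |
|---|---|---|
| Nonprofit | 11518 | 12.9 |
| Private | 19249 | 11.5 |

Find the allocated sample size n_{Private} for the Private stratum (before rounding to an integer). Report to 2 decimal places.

Neyman allocation: nₕ = n·NₕSₕ / Σⱼ NⱼSⱼ.
Σ NⱼSⱼ = 11518·12.9 + 19249·11.5 = 369945.7.
n_{Private} = 966·19249·11.5 / 369945.7 = 578.02.

578.02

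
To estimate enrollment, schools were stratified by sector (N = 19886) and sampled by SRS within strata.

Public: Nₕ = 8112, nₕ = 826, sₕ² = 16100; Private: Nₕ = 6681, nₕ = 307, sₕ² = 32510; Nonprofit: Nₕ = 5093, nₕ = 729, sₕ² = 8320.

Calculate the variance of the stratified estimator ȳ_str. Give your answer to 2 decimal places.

Var(ȳ_str) = Σₕ Wₕ²(1 − fₕ)sₕ²/nₕ with Wₕ = Nₕ/N, N = 19886.
Public: Wₕ = 0.40792517; term = 0.40792517²·(1 − 0.10182446)·16100/826 = 2.913185.
Private: Wₕ = 0.33596500; term = 0.33596500²·(1 − 0.04595120)·32510/307 = 11.403476.
Nonprofit: Wₕ = 0.25610983; term = 0.25610983²·(1 − 0.14313764)·8320/729 = 0.64144488.
Sum = 14.958106.

14.96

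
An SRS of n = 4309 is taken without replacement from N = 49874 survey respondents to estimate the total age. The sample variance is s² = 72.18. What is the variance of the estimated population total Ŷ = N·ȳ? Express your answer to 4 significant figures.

Var(Ŷ) = N²·Var(ȳ) = N²·(1 − n/N)·s²/n.
f = 4309/49874 = 0.08639772; Var(ȳ) = 0.91360228·72.18/4309 = 0.015303739.
Var(Ŷ) = 49874² · 0.015303739 = 3.8066763 × 10^7.

3.807 × 10^7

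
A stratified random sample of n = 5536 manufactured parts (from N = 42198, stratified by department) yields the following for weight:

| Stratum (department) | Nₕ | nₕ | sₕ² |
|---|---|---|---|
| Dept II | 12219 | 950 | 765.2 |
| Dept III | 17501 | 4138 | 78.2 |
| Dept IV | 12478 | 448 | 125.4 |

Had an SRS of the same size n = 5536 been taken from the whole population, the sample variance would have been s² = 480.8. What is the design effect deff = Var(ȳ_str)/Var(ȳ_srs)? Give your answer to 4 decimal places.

1.1711

Var(ȳ_str) = Σ Wₕ²(1−fₕ)sₕ²/nₕ with Wₕ = Nₕ/42198:
  Dept II: (12219/42198)²·(1−950/12219)·765.2/950 = 0.062285745
  Dept III: (17501/42198)²·(1−4138/17501)·78.2/4138 = 0.0024819862
  Dept IV: (12478/42198)²·(1−448/12478)·125.4/448 = 0.023596435
  → Var(ȳ_str) = 0.088364166.
Var(ȳ_srs) = (1 − 5536/42198)·480.8/5536 = 0.075455806.
deff = 0.088364166 / 0.075455806 = 1.1711.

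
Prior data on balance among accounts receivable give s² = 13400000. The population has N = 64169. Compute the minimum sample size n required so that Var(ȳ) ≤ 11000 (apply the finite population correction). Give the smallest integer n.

1196

Without fpc, n₀ = s²/D = 13400000/11000 = 1218.1818.
With fpc, (1 − n/N)·s²/n ≤ D requires n ≥ n₀/(1 + n₀/N) = 1218.1818/(1 + 1218.1818/64169) = 1195.4867.
Rounding up, n = 1196.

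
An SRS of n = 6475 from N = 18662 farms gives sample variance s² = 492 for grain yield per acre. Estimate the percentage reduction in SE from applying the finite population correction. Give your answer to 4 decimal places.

19.1892

f = n/N = 6475/18662 = 0.34696174.
SE_no-fpc = √(s²/n) = 0.27565296; SE_fpc = √((1−f)s²/n) = 0.22275732.
Ratio = √(1−f) = 0.80810783. Reduction = 100·(1 − 0.80810783) = 19.1892%.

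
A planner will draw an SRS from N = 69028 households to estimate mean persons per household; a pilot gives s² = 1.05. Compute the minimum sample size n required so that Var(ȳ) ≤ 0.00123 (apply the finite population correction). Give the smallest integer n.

844

Without fpc, n₀ = s²/D = 1.05/0.00123 = 853.6585.
With fpc, (1 − n/N)·s²/n ≤ D requires n ≥ n₀/(1 + n₀/N) = 853.6585/(1 + 853.6585/69028) = 843.2304.
Rounding up, n = 844.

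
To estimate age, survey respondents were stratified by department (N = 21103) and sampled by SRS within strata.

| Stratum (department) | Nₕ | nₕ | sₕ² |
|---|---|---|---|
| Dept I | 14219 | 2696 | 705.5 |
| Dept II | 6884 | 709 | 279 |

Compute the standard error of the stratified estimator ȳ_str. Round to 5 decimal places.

0.36584

Var(ȳ_str) = Σₕ Wₕ²(1 − fₕ)sₕ²/nₕ with Wₕ = Nₕ/N, N = 21103.
Dept I: Wₕ = 0.67379046; term = 0.67379046²·(1 − 0.18960546)·705.5/2696 = 0.096277177.
Dept II: Wₕ = 0.32620954; term = 0.32620954²·(1 − 0.10299245)·279/709 = 0.037561886.
Sum = 0.13383906.
SE = √(0.13383906) = 0.36584.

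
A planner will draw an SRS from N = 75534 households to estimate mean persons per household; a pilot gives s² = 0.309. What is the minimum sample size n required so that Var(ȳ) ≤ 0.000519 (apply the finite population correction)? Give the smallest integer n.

Without fpc, n₀ = s²/D = 0.309/0.000519 = 595.3757.
With fpc, (1 − n/N)·s²/n ≤ D requires n ≥ n₀/(1 + n₀/N) = 595.3757/(1 + 595.3757/75534) = 590.7195.
Rounding up, n = 591.

591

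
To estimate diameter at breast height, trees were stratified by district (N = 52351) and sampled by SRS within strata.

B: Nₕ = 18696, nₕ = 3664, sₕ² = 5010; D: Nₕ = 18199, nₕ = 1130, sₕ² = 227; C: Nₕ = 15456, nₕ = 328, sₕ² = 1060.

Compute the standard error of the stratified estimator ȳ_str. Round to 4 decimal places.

0.6623

Var(ȳ_str) = Σₕ Wₕ²(1 − fₕ)sₕ²/nₕ with Wₕ = Nₕ/N, N = 52351.
B: Wₕ = 0.35712785; term = 0.35712785²·(1 − 0.19597775)·5010/3664 = 0.14021606.
D: Wₕ = 0.34763424; term = 0.34763424²·(1 − 0.06209132)·227/1130 = 0.022769477.
C: Wₕ = 0.29523791; term = 0.29523791²·(1 − 0.02122153)·1060/328 = 0.27571518.
Sum = 0.43870072.
SE = √(0.43870072) = 0.6623.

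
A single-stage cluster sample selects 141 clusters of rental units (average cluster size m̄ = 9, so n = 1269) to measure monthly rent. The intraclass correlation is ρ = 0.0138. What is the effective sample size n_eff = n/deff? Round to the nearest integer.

1143

deff = 1 + (9 − 1)·0.0138 = 1 + 0.1104 = 1.1104.
n_eff = 1269 / 1.1104 = 1143.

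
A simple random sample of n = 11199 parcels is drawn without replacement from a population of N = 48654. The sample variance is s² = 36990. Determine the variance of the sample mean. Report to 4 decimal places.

2.5427

Under SRS without replacement, Var(ȳ) = (1 − f)·s²/n with f = n/N = 11199/48654 = 0.23017635.
Var(ȳ) = (1 − 0.23017635)·36990/11199 = 0.76982365·3.3029735 = 2.5427071.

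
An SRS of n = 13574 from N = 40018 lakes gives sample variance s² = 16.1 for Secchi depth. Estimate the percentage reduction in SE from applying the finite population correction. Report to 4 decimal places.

18.7102

f = n/N = 13574/40018 = 0.33919736.
SE_no-fpc = √(s²/n) = 0.034439673; SE_fpc = √((1−f)s²/n) = 0.02799593.
Ratio = √(1−f) = 0.81289768. Reduction = 100·(1 − 0.81289768) = 18.7102%.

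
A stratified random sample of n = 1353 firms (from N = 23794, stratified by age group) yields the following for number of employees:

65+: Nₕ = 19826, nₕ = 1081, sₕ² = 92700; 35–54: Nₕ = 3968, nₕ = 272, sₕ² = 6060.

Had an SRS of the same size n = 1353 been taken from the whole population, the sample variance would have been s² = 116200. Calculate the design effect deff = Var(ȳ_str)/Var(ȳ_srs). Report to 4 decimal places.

0.7021

Var(ȳ_str) = Σ Wₕ²(1−fₕ)sₕ²/nₕ with Wₕ = Nₕ/23794:
  65+: (19826/23794)²·(1−1081/19826)·92700/1081 = 56.291092
  35–54: (3968/23794)²·(1−272/3968)·6060/272 = 0.57712838
  → Var(ȳ_str) = 56.86822.
Var(ȳ_srs) = (1 − 1353/23794)·116200/1353 = 80.999638.
deff = 56.86822 / 80.999638 = 0.7021.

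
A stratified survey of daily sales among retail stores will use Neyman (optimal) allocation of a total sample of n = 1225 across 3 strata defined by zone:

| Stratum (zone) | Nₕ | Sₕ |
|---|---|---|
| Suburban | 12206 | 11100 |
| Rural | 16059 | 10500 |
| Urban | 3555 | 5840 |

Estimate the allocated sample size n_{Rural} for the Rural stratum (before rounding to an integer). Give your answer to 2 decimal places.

Neyman allocation: nₕ = n·NₕSₕ / Σⱼ NⱼSⱼ.
Σ NⱼSⱼ = 12206·11100 + 16059·10500 + 3555·5840 = 3.248673 × 10^8.
n_{Rural} = 1225·16059·10500 / (3.248673 × 10^8) = 635.83.

635.83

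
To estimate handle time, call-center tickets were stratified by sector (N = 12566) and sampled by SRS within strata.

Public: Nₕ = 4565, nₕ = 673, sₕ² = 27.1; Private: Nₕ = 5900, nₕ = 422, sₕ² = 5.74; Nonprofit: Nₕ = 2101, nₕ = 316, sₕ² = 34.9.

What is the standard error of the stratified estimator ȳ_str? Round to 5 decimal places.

0.09969

Var(ȳ_str) = Σₕ Wₕ²(1 − fₕ)sₕ²/nₕ with Wₕ = Nₕ/N, N = 12566.
Public: Wₕ = 0.36328187; term = 0.36328187²·(1 − 0.14742607)·27.1/673 = 0.0045307879.
Private: Wₕ = 0.46952093; term = 0.46952093²·(1 − 0.07152542)·5.74/422 = 0.002784065.
Nonprofit: Wₕ = 0.16719720; term = 0.16719720²·(1 − 0.15040457)·34.9/316 = 0.0026230617.
Sum = 0.0099379146.
SE = √(0.0099379146) = 0.09969.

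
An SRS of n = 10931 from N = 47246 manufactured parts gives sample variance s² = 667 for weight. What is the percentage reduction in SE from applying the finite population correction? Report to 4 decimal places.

f = n/N = 10931/47246 = 0.23136350.
SE_no-fpc = √(s²/n) = 0.24702048; SE_fpc = √((1−f)s²/n) = 0.21656759.
Ratio = √(1−f) = 0.87671917. Reduction = 100·(1 − 0.87671917) = 12.3281%.

12.3281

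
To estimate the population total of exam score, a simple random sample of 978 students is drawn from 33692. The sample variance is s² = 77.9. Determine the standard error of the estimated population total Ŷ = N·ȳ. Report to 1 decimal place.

9369.8

Var(Ŷ) = N²·Var(ȳ) = N²·(1 − n/N)·s²/n.
f = 978/33692 = 0.02902766; Var(ȳ) = 0.97097234·77.9/978 = 0.07734023.
Var(Ŷ) = 33692² · 0.07734023 = 8.7792829 × 10^7.
SE(Ŷ) = √(8.7792829 × 10^7) = 9369.8.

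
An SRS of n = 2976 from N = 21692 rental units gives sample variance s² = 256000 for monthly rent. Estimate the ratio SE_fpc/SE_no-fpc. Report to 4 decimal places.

f = n/N = 2976/21692 = 0.13719344.
SE_no-fpc = √(s²/n) = 9.2747779; SE_fpc = √((1−f)s²/n) = 8.6150983.
Ratio = √(1−f) = 0.92887382.

0.9289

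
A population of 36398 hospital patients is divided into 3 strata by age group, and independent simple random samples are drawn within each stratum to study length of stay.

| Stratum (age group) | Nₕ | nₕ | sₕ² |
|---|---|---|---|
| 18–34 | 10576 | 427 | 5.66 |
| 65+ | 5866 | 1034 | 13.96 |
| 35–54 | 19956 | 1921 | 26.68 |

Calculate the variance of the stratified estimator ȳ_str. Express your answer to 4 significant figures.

Var(ȳ_str) = Σₕ Wₕ²(1 − fₕ)sₕ²/nₕ with Wₕ = Nₕ/N, N = 36398.
18–34: Wₕ = 0.29056542; term = 0.29056542²·(1 − 0.04037443)·5.66/427 = 0.0010739355.
65+: Wₕ = 0.16116270; term = 0.16116270²·(1 − 0.17627003)·13.96/1034 = 2.8885429 × 10^-4.
35–54: Wₕ = 0.54827188; term = 0.54827188²·(1 − 0.09626178)·26.68/1921 = 0.0037730543.
Sum = 0.0051358441.

0.005136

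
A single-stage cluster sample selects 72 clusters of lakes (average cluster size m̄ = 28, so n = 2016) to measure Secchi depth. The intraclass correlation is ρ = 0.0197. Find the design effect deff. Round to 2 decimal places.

1.53

deff = 1 + (28 − 1)·0.0197 = 1 + 0.5319 = 1.5319.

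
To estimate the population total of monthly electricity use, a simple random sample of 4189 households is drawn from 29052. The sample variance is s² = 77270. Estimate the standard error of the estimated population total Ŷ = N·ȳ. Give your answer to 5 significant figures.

Var(Ŷ) = N²·Var(ȳ) = N²·(1 − n/N)·s²/n.
f = 4189/29052 = 0.14418973; Var(ȳ) = 0.85581027·77270/4189 = 15.786216.
Var(Ŷ) = 29052² · 15.786216 = 1.3323862 × 10^10.
SE(Ŷ) = √(1.3323862 × 10^10) = 115430.

115430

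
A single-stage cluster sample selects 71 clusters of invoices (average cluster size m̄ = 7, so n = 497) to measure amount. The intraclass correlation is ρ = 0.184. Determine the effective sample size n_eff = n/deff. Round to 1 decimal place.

deff = 1 + (7 − 1)·0.184 = 1 + 1.104 = 2.104.
n_eff = 497 / 2.104 = 236.2.

236.2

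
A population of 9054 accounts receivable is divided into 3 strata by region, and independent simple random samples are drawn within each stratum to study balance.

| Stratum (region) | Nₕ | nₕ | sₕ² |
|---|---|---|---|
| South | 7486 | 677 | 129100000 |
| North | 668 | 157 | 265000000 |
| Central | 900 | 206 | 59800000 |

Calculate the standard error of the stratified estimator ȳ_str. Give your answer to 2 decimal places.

357.51

Var(ȳ_str) = Σₕ Wₕ²(1 − fₕ)sₕ²/nₕ with Wₕ = Nₕ/N, N = 9054.
South: Wₕ = 0.82681688; term = 0.82681688²·(1 − 0.09043548)·129100000/677 = 118574.08.
North: Wₕ = 0.07377954; term = 0.07377954²·(1 − 0.23502994)·265000000/157 = 7028.4993.
Central: Wₕ = 0.09940358; term = 0.09940358²·(1 − 0.22888889)·59800000/206 = 2211.8464.
Sum = 127814.43.
SE = √(127814.43) = 357.51.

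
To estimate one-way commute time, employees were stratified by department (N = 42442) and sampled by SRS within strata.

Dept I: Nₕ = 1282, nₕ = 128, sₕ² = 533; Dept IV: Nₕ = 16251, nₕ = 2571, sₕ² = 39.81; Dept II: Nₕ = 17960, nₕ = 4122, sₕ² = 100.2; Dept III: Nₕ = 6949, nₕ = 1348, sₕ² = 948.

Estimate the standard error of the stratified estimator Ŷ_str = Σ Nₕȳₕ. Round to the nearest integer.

6559

Var(Ŷ_str) = Σₕ Nₕ²(1 − fₕ)sₕ²/nₕ.
Dept I: 1282²·(1 − 128/1282)·533/128 = 6.1604307 × 10^6.
Dept IV: 16251²·(1 − 2571/16251)·39.81/2571 = 3.44236 × 10^6.
Dept II: 17960²·(1 − 4122/17960)·100.2/4122 = 6.0414251 × 10^6.
Dept III: 6949²·(1 − 1348/6949)·948/1348 = 2.7371987 × 10^7.
Sum = 4.3016203 × 10^7.
SE = √(4.3016203 × 10^7) = 6559.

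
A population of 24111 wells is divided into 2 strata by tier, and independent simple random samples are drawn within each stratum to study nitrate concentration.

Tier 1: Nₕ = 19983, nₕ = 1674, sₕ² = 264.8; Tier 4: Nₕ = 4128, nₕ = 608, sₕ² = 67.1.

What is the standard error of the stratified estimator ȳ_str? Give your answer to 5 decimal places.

Var(ȳ_str) = Σₕ Wₕ²(1 − fₕ)sₕ²/nₕ with Wₕ = Nₕ/N, N = 24111.
Tier 1: Wₕ = 0.82879184; term = 0.82879184²·(1 − 0.08377121)·264.8/1674 = 0.099553697.
Tier 4: Wₕ = 0.17120816; term = 0.17120816²·(1 − 0.14728682)·67.1/608 = 0.0027584864.
Sum = 0.10231218.
SE = √(0.10231218) = 0.31986.

0.31986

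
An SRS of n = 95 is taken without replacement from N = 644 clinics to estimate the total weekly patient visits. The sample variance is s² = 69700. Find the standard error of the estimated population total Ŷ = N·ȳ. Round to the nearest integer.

16106

Var(Ŷ) = N²·Var(ȳ) = N²·(1 − n/N)·s²/n.
f = 95/644 = 0.14751553; Var(ȳ) = 0.85248447·69700/95 = 625.4544.
Var(Ŷ) = 644² · 625.4544 = 2.5939846 × 10^8.
SE(Ŷ) = √(2.5939846 × 10^8) = 16106.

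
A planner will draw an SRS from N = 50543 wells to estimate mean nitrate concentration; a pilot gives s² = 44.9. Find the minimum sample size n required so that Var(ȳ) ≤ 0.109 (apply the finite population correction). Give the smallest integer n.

Without fpc, n₀ = s²/D = 44.9/0.109 = 411.9266.
With fpc, (1 − n/N)·s²/n ≤ D requires n ≥ n₀/(1 + n₀/N) = 411.9266/(1 + 411.9266/50543) = 408.5965.
Rounding up, n = 409.

409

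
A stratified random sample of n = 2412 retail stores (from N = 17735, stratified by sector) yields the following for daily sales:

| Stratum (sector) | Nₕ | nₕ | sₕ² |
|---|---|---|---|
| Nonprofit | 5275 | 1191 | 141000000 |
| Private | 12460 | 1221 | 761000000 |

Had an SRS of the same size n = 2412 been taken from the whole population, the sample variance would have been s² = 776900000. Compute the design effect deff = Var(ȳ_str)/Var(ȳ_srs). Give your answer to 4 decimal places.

Var(ȳ_str) = Σ Wₕ²(1−fₕ)sₕ²/nₕ with Wₕ = Nₕ/17735:
  Nonprofit: (5275/17735)²·(1−1191/5275)·141000000/1191 = 8108.736
  Private: (12460/17735)²·(1−1221/12460)·761000000/1221 = 277493.18
  → Var(ȳ_str) = 285601.92.
Var(ȳ_srs) = (1 − 2412/17735)·776900000/2412 = 278291.81.
deff = 285601.92 / 278291.81 = 1.0263.

1.0263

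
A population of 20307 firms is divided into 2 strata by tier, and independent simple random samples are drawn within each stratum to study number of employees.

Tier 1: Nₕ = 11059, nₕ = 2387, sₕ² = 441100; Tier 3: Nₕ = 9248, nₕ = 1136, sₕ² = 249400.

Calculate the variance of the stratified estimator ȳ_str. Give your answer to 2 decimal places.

Var(ȳ_str) = Σₕ Wₕ²(1 − fₕ)sₕ²/nₕ with Wₕ = Nₕ/N, N = 20307.
Tier 1: Wₕ = 0.54459054; term = 0.54459054²·(1 − 0.21584230)·441100/2387 = 42.976221.
Tier 3: Wₕ = 0.45540946; term = 0.45540946²·(1 − 0.12283737)·249400/1136 = 39.939474.
Sum = 82.915695.

82.92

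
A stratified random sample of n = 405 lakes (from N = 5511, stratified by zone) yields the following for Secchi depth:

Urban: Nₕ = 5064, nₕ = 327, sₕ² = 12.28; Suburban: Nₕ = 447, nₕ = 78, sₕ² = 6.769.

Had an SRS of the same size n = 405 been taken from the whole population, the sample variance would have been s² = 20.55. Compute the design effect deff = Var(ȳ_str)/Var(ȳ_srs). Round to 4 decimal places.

Var(ȳ_str) = Σ Wₕ²(1−fₕ)sₕ²/nₕ with Wₕ = Nₕ/5511:
  Urban: (5064/5511)²·(1−327/5064)·12.28/327 = 0.029661074
  Suburban: (447/5511)²·(1−78/447)·6.769/78 = 4.7130601 × 10^-4
  → Var(ȳ_str) = 0.03013238.
Var(ȳ_srs) = (1 − 405/5511)·20.55/405 = 0.047011835.
deff = 0.03013238 / 0.047011835 = 0.6410.

0.6410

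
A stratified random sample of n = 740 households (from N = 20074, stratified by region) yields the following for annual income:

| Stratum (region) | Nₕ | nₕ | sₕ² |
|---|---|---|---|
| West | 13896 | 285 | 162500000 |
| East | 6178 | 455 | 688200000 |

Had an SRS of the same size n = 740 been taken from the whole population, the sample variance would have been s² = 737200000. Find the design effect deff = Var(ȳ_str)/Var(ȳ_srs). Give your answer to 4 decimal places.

Var(ȳ_str) = Σ Wₕ²(1−fₕ)sₕ²/nₕ with Wₕ = Nₕ/20074:
  West: (13896/20074)²·(1−285/13896)·162500000/285 = 267621.19
  East: (6178/20074)²·(1−455/6178)·688200000/455 = 132711.05
  → Var(ȳ_str) = 400332.24.
Var(ȳ_srs) = (1 − 740/20074)·737200000/740 = 959492.1.
deff = 400332.24 / 959492.1 = 0.4172.

0.4172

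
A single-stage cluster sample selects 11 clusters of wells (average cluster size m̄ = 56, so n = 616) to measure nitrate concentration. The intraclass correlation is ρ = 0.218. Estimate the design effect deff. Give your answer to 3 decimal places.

12.990

deff = 1 + (56 − 1)·0.218 = 1 + 11.99 = 12.99.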